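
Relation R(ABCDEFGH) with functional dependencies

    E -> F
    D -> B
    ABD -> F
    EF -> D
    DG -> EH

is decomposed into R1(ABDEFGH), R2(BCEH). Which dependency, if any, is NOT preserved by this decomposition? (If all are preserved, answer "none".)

E → F lies within R1.
D → B lies within R1.
ABD → F lies within R1.
EF → D lies within R1.
DG → EH lies within R1.
Every dependency is enforceable on the fragments, so the decomposition is dependency-preserving.

none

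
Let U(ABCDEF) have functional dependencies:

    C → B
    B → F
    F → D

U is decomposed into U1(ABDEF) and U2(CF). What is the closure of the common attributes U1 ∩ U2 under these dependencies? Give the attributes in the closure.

DF

U1 ∩ U2 = {F}.
F → D applies, adding D
Closure: {DF}.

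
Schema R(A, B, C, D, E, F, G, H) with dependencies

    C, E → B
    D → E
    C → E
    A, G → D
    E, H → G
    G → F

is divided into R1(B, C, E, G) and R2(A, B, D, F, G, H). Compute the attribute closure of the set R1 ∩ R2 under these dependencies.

B, F, G

R1 ∩ R2 = {B, G}.
G → F applies, adding F
Closure: {B, F, G}.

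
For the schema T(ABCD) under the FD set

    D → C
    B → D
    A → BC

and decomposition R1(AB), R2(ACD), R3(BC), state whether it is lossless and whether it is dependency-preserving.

Lossless test (chase): Rows 1 and 3 agree on B; apply B→D and equate their D entries. Rows 1 and 2 agree on A; apply A→BC and equate their BC entries. Rows 1 and 2 agree on B; apply B→D and equate their D entries. Row 1 is now all distinguished symbols — the join is lossless.
Dependency preservation: the restricted closure of {B} across the fragments never reaches {D}, so B → D cannot be enforced without a join — not preserved.

lossless but not dependency-preserving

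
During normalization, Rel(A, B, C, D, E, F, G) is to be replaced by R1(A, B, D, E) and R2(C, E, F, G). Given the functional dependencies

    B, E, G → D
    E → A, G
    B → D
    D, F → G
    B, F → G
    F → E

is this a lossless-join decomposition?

Common attributes: R1 ∩ R2 = {E}.
Closure of {E}: E → A, G applies, adding A, G. So (E)⁺ = {A, E, G}.
The closure contains neither all of R1 = {A, B, D, E} nor all of R2 = {C, E, F, G}, so the common attributes are not a superkey of either fragment. The join is lossy.

No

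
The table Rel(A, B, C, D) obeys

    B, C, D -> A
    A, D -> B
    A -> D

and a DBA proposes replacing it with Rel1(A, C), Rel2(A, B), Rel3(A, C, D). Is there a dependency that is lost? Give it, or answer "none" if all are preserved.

Check B, C, D → A: no single fragment contains all of {A, B, C, D}, and the restricted closure of {B, C, D} across the fragments never reaches {A}.
A, D → B is preserved.
A → D is preserved.

B, C, D -> A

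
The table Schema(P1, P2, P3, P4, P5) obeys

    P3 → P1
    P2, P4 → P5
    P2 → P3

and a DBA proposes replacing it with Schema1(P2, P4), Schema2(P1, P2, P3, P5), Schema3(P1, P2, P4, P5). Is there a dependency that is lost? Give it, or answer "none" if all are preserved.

P3 → P1 lies within Schema2.
P2, P4 → P5 lies within Schema3.
P2 → P3 lies within Schema2.
Every dependency is enforceable on the fragments, so the decomposition is dependency-preserving.

none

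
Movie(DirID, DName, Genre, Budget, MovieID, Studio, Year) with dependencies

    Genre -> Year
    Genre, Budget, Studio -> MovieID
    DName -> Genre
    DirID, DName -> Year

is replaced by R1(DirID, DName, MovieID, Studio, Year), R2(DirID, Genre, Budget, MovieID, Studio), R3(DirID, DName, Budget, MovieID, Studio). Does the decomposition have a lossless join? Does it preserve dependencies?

Lossless test (chase): Rows 1 and 3 agree on DName; apply DName→Genre and equate their Genre entries. Rows 1 and 3 agree on DirID, DName; apply DirID, DName→Year and equate their Year entries. No row becomes fully distinguished — the join is lossy.
Dependency preservation: the restricted closure of {Genre} across the fragments never reaches {Year}, so Genre → Year cannot be enforced without a join — not preserved.

lossy and not dependency-preserving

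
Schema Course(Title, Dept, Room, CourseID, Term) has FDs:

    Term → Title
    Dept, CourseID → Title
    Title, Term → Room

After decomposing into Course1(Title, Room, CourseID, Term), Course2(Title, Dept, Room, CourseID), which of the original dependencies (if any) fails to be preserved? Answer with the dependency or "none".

Term → Title lies within Course1.
Dept, CourseID → Title lies within Course2.
Title, Term → Room lies within Course1.
Every dependency is enforceable on the fragments, so the decomposition is dependency-preserving.

none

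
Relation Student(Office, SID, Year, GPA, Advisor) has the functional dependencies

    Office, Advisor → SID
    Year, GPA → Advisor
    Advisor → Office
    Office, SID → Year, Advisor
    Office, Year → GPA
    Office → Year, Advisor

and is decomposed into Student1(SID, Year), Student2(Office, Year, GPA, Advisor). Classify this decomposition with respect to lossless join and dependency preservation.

Lossless test: (Year)⁺ = {Year}, which is a superkey of neither fragment — lossy.
Dependency preservation: the restricted closure of {Office, Advisor} across the fragments never reaches {SID}, so Office, Advisor → SID cannot be enforced without a join — not preserved.

lossy and not dependency-preserving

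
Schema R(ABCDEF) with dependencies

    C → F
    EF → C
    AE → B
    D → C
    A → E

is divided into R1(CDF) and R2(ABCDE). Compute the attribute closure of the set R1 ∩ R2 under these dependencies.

CDF

R1 ∩ R2 = {CD}.
C → F applies, adding F
Closure: {CDF}.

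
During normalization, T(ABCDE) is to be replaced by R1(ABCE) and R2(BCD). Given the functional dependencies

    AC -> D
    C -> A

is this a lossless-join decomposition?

Common attributes: R1 ∩ R2 = {BC}.
Closure of {BC}: C → A applies, adding A; AC → D applies, adding D. So (BC)⁺ = {ABCD}.
This closure contains every attribute of R2, so R1 ∩ R2 → R2. The join is lossless.

Yes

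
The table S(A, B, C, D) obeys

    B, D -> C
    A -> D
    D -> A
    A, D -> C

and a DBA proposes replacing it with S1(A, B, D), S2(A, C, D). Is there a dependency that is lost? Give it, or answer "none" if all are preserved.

none

B, D → C: restricted closure across fragments reaches C.
A → D lies within S1.
D → A lies within S1.
A, D → C lies within S2.
Every dependency is enforceable on the fragments, so the decomposition is dependency-preserving.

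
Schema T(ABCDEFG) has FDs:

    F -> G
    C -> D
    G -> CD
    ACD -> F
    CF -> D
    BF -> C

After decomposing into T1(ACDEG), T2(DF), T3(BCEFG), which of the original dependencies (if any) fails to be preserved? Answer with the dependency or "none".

Check ACD → F: no single fragment contains all of {ACDF}, and the restricted closure of {ACD} across the fragments never reaches {F}.
F → G is preserved.
C → D is preserved.
G → CD is preserved.
CF → D is preserved.
BF → C is preserved.

ACD -> F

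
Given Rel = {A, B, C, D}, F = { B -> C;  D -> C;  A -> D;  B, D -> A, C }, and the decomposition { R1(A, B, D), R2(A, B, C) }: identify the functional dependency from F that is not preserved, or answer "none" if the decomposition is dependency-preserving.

D -> C

Check D → C: no single fragment contains all of {C, D}, and the restricted closure of {D} across the fragments never reaches {C}.
B → C is preserved.
A → D is preserved.
B, D → A, C is preserved.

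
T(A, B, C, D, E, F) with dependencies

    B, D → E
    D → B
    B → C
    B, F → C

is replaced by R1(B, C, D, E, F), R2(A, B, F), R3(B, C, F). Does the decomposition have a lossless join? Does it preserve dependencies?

Lossless test (chase): Rows 1 and 2 agree on B; apply B→C and equate their C entries. No row becomes fully distinguished — the join is lossy.
Dependency preservation: every FD's attributes lie within a single fragment, so each can be enforced locally — preserved.

lossy but dependency-preserving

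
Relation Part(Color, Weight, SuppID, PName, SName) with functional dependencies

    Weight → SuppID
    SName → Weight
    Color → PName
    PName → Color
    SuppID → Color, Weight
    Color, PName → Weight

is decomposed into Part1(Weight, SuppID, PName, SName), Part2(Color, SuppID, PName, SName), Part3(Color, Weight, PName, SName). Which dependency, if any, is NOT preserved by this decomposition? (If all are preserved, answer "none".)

Weight → SuppID lies within Part1.
SName → Weight lies within Part1.
Color → PName lies within Part2.
PName → Color lies within Part2.
SuppID → Color, Weight: restricted closure across fragments reaches Color, Weight.
Color, PName → Weight lies within Part3.
Every dependency is enforceable on the fragments, so the decomposition is dependency-preserving.

none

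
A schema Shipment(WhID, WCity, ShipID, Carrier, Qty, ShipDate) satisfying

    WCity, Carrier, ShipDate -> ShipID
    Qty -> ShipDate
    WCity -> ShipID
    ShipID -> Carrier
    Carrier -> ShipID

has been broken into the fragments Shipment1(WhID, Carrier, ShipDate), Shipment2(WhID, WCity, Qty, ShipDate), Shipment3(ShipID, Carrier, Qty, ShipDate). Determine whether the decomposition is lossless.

No

Chase test. Columns are WhID, WCity, ShipID, Carrier, Qty, ShipDate; row i has aⱼ where attribute j ∈ Shipmenti, else bᵢⱼ.
Initial tableau (one row per fragment):
  row 1: a1 b12 b13 a4 b15 a6
  row 2: a1 a2 b23 b24 a5 a6
  row 3: b31 b32 a3 a4 a5 a6
Rows 1 and 3 agree on Carrier; apply Carrier→ShipID and equate their ShipID entries.
No row becomes fully distinguished — the join is lossy.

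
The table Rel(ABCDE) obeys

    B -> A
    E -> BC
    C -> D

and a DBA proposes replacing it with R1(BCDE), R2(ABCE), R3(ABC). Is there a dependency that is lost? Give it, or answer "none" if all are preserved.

none

B → A lies within R2.
E → BC lies within R1.
C → D lies within R1.
Every dependency is enforceable on the fragments, so the decomposition is dependency-preserving.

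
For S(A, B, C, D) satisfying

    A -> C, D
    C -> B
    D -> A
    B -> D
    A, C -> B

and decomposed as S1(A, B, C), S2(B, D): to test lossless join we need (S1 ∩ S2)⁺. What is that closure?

S1 ∩ S2 = {B}.
B → D applies, adding D
D → A applies, adding A
A → C, D applies, adding C
Closure: {A, B, C, D}.

A, B, C, D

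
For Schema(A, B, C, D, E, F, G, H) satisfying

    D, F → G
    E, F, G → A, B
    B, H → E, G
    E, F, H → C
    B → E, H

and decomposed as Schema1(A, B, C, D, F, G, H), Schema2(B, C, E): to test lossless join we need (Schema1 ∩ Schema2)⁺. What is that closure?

B, C, E, G, H

Schema1 ∩ Schema2 = {B, C}.
B → E, H applies, adding E, H
B, H → E, G applies, adding G
Closure: {B, C, E, G, H}.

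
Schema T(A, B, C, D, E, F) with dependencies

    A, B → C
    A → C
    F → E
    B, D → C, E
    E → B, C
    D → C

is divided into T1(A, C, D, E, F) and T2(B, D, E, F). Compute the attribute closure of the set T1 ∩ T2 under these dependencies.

T1 ∩ T2 = {D, E, F}.
E → B, C applies, adding B, C
Closure: {B, C, D, E, F}.

B, C, D, E, F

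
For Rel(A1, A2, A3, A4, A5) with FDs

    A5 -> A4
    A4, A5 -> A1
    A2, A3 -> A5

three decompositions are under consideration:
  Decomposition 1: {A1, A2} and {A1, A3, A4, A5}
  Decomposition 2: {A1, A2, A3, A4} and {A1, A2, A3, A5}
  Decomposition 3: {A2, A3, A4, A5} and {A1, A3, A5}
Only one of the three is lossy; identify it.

Decomposition 1

Decomposition 1: common = {A1}, closure = {A1} → lossy.
Decomposition 2: common = {A1, A2, A3}, closure = {A1, A2, A3, A4, A5} → lossless.
Decomposition 3: common = {A3, A5}, closure = {A1, A3, A4, A5} → lossless.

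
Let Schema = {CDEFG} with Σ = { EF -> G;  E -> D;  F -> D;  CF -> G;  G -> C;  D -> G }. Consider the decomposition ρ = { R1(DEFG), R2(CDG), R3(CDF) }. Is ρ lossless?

Chase test. Columns are CDEFG; row i has aⱼ where attribute j ∈ Ri, else bᵢⱼ.
Initial tableau (one row per fragment):
  row 1: b11 a2 a3 a4 a5
  row 2: a1 a2 b23 b24 a5
  row 3: a1 a2 b33 a4 b35
Rows 1 and 2 agree on G; apply G→C and equate their C entries.
Rows 1 and 3 agree on D; apply D→G and equate their G entries.
Row 1 is now all distinguished symbols — the join is lossless.

Yes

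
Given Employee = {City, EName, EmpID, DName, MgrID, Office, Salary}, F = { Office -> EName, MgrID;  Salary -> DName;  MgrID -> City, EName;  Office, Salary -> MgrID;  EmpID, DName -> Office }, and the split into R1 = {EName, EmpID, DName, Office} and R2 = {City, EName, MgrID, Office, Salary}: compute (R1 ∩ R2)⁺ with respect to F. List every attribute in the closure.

R1 ∩ R2 = {EName, Office}.
Office → EName, MgrID applies, adding MgrID
MgrID → City, EName applies, adding City
Closure: {City, EName, MgrID, Office}.

City, EName, MgrID, Office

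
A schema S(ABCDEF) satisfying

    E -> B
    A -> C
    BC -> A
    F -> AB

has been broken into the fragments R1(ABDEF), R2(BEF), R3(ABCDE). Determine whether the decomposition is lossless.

Chase test. Columns are ABCDEF; row i has aⱼ where attribute j ∈ Ri, else bᵢⱼ.
Initial tableau (one row per fragment):
  row 1: a1 a2 b13 a4 a5 a6
  row 2: b21 a2 b23 b24 a5 a6
  row 3: a1 a2 a3 a4 a5 b36
Rows 1 and 3 agree on A; apply A→C and equate their C entries.
Rows 1 and 2 agree on F; apply F→AB and equate their AB entries.
Rows 1 and 2 agree on A; apply A→C and equate their C entries.
Row 1 is now all distinguished symbols — the join is lossless.

Yes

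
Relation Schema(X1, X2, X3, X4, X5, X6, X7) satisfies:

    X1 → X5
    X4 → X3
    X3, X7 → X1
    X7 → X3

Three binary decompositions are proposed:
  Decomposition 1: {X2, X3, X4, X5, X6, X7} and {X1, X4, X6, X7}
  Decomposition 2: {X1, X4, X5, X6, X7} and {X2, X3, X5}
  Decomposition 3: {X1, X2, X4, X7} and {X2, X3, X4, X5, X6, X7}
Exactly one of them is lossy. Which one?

Decomposition 1: common = {X4, X6, X7}, closure = {X1, X3, X4, X5, X6, X7} → lossless.
Decomposition 2: common = {X5}, closure = {X5} → lossy.
Decomposition 3: common = {X2, X4, X7}, closure = {X1, X2, X3, X4, X5, X7} → lossless.

Decomposition 2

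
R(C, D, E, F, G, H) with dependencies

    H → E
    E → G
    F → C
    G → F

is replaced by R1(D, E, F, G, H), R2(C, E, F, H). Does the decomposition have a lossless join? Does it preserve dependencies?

lossless and dependency-preserving

Lossless test: (E, F, H)⁺ = {C, E, F, G, H}, which contains all of one fragment — lossless.
Dependency preservation: every FD's attributes lie within a single fragment, so each can be enforced locally — preserved.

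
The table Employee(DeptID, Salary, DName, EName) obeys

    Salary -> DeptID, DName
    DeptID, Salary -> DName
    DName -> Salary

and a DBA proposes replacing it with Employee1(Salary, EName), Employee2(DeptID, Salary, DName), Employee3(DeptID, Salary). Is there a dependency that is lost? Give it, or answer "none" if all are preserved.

Salary → DeptID, DName lies within Employee2.
DeptID, Salary → DName lies within Employee2.
DName → Salary lies within Employee2.
Every dependency is enforceable on the fragments, so the decomposition is dependency-preserving.

none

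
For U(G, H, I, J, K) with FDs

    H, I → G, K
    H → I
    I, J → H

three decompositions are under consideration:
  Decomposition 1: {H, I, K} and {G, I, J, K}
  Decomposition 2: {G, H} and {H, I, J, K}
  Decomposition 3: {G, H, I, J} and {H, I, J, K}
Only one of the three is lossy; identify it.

Decomposition 1: common = {I, K}, closure = {I, K} → lossy.
Decomposition 2: common = {H}, closure = {G, H, I, K} → lossless.
Decomposition 3: common = {H, I, J}, closure = {G, H, I, J, K} → lossless.

Decomposition 1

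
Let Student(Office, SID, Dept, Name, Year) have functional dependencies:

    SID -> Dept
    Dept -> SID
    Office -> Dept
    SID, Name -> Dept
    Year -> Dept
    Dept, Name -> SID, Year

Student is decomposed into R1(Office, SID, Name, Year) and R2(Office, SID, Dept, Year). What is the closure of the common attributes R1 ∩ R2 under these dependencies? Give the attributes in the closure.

R1 ∩ R2 = {Office, SID, Year}.
SID → Dept applies, adding Dept
Closure: {Office, SID, Dept, Year}.

Office, SID, Dept, Year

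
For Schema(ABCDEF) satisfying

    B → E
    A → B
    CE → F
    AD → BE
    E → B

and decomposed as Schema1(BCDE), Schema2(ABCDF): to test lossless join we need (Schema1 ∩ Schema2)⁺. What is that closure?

BCDEF

Schema1 ∩ Schema2 = {BCD}.
B → E applies, adding E
CE → F applies, adding F
Closure: {BCDEF}.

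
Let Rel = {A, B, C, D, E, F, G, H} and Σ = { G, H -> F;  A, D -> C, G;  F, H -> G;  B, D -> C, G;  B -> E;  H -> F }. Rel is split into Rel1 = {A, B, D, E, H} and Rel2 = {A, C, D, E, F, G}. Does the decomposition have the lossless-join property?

Common attributes: Rel1 ∩ Rel2 = {A, D, E}.
Closure of {A, D, E}: A, D → C, G applies, adding C, G. So (A, D, E)⁺ = {A, C, D, E, G}.
The closure contains neither all of Rel1 = {A, B, D, E, H} nor all of Rel2 = {A, C, D, E, F, G}, so the common attributes are not a superkey of either fragment. The join is lossy.

No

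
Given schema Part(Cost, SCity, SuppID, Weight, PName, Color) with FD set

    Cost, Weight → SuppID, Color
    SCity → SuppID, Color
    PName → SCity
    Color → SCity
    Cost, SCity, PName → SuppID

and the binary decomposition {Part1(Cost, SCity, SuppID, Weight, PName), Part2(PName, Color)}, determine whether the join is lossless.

Common attributes: Part1 ∩ Part2 = {PName}.
Closure of {PName}: PName → SCity applies, adding SCity; SCity → SuppID, Color applies, adding SuppID, Color. So (PName)⁺ = {SCity, SuppID, PName, Color}.
This closure contains every attribute of Part2, so Part1 ∩ Part2 → Part2. The join is lossless.

Yes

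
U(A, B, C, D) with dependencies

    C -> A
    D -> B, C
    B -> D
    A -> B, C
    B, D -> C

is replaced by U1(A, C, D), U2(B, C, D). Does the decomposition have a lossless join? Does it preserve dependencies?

lossless and dependency-preserving

Lossless test: (C, D)⁺ = {A, B, C, D}, which contains all of one fragment — lossless.
Dependency preservation: A → B, C is not contained in any single fragment, but the restricted closure of its left-hand side across the fragments still reaches the right-hand side; the remaining FDs each lie inside some fragment. All dependencies are preserved.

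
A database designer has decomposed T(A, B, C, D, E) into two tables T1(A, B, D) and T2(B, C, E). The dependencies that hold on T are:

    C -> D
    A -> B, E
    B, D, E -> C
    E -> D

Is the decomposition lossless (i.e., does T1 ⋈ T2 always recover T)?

No

Common attributes: T1 ∩ T2 = {B}.
No dependency enlarges {B}, so (B)⁺ = {B}.
The closure contains neither all of T1 = {A, B, D} nor all of T2 = {B, C, E}, so the common attributes are not a superkey of either fragment. The join is lossy.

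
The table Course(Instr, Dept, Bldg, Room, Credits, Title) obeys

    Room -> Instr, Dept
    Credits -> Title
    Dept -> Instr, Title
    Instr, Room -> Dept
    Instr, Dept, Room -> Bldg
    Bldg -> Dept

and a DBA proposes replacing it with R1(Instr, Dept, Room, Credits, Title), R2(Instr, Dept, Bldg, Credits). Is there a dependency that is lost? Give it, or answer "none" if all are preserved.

Check Instr, Dept, Room → Bldg: no single fragment contains all of {Instr, Dept, Bldg, Room}, and the restricted closure of {Instr, Dept, Room} across the fragments never reaches {Bldg}.
Room → Instr, Dept is preserved.
Credits → Title is preserved.
Dept → Instr, Title is preserved.
Instr, Room → Dept is preserved.
Bldg → Dept is preserved.

Instr, Dept, Room -> Bldg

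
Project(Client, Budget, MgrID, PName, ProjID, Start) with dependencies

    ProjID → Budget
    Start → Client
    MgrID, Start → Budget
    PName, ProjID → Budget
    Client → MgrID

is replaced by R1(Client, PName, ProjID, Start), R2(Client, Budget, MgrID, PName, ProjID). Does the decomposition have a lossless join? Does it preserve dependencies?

Lossless test: (Client, PName, ProjID)⁺ = {Client, Budget, MgrID, PName, ProjID}, which contains all of one fragment — lossless.
Dependency preservation: the restricted closure of {MgrID, Start} across the fragments never reaches {Budget}, so MgrID, Start → Budget cannot be enforced without a join — not preserved.

lossless but not dependency-preserving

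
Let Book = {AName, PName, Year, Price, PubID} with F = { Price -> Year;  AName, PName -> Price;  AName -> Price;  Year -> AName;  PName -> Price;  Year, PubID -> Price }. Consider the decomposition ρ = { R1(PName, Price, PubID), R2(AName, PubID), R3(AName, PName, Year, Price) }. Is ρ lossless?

Chase test. Columns are AName, PName, Year, Price, PubID; row i has aⱼ where attribute j ∈ Ri, else bᵢⱼ.
Initial tableau (one row per fragment):
  row 1: b11 a2 b13 a4 a5
  row 2: a1 b22 b23 b24 a5
  row 3: a1 a2 a3 a4 b35
Rows 1 and 3 agree on Price; apply Price→Year and equate their Year entries.
Rows 2 and 3 agree on AName; apply AName→Price and equate their Price entries.
Rows 1 and 3 agree on Year; apply Year→AName and equate their AName entries.
Rows 1 and 2 agree on Price; apply Price→Year and equate their Year entries.
Row 1 is now all distinguished symbols — the join is lossless.

Yes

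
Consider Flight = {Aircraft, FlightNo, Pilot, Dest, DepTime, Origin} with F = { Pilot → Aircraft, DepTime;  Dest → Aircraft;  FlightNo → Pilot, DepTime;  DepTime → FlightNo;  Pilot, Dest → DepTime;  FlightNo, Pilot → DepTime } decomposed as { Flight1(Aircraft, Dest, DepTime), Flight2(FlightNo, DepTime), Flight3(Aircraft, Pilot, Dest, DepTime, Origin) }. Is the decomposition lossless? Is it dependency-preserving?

lossless and dependency-preserving

Lossless test (chase): Rows 1 and 2 agree on DepTime; apply DepTime→FlightNo and equate their FlightNo entries. Rows 1 and 3 agree on DepTime; apply DepTime→FlightNo and equate their FlightNo entries. Rows 1 and 2 agree on FlightNo; apply FlightNo→Pilot, DepTime and equate their Pilot, DepTime entries. Rows 1 and 3 agree on FlightNo; apply FlightNo→Pilot, DepTime and equate their Pilot, DepTime entries. Rows 1 and 2 agree on Pilot; apply Pilot→Aircraft, DepTime and equate their Aircraft, DepTime entries. Row 3 is now all distinguished symbols — the join is lossless.
Dependency preservation: FlightNo → Pilot, DepTime; FlightNo, Pilot → DepTime are not contained in any single fragment, but the restricted closure of each left-hand side across the fragments still reaches the right-hand side; the remaining FDs each lie inside some fragment. All dependencies are preserved.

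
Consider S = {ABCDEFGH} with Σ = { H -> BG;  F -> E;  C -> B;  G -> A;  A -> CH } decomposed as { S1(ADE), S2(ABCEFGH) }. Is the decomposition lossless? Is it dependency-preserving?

lossy but dependency-preserving

Lossless test: (AE)⁺ = {ABCEGH}, which is a superkey of neither fragment — lossy.
Dependency preservation: every FD's attributes lie within a single fragment, so each can be enforced locally — preserved.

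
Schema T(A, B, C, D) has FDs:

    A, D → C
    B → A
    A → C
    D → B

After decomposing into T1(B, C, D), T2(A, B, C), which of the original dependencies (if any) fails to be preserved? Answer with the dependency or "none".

A, D → C: restricted closure across fragments reaches C.
B → A lies within T2.
A → C lies within T2.
D → B lies within T1.
Every dependency is enforceable on the fragments, so the decomposition is dependency-preserving.

none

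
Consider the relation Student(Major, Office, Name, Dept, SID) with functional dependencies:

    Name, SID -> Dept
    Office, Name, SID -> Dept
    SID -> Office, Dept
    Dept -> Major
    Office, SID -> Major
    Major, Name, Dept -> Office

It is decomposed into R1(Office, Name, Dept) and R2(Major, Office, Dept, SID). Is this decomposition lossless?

No

Common attributes: R1 ∩ R2 = {Office, Dept}.
Closure of {Office, Dept}: Dept → Major applies, adding Major. So (Office, Dept)⁺ = {Major, Office, Dept}.
The closure contains neither all of R1 = {Office, Name, Dept} nor all of R2 = {Major, Office, Dept, SID}, so the common attributes are not a superkey of either fragment. The join is lossy.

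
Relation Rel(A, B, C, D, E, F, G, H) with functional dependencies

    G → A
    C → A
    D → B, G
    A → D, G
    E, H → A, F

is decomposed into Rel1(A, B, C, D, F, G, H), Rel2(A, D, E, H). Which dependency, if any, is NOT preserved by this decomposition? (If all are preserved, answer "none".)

Check E, H → A, F: no single fragment contains all of {A, E, F, H}, and the restricted closure of {E, H} across the fragments never reaches {A, F}.
G → A is preserved.
C → A is preserved.
D → B, G is preserved.
A → D, G is preserved.

E, H → A, F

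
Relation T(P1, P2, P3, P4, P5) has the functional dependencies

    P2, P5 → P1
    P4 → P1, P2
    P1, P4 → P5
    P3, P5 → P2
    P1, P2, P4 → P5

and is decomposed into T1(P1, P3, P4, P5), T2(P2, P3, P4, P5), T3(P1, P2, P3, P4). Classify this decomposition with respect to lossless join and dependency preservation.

Lossless test (chase): Rows 1 and 2 agree on P4; apply P4→P1, P2 and equate their P1, P2 entries. Rows 1 and 3 agree on P1, P4; apply P1, P4→P5 and equate their P5 entries. Row 1 is now all distinguished symbols — the join is lossless.
Dependency preservation: the restricted closure of {P2, P5} across the fragments never reaches {P1}, so P2, P5 → P1 cannot be enforced without a join — not preserved.

lossless but not dependency-preserving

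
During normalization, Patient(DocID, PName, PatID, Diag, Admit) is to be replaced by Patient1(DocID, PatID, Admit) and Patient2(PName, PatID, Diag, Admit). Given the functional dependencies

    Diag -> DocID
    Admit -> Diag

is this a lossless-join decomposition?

Yes

Common attributes: Patient1 ∩ Patient2 = {PatID, Admit}.
Closure of {PatID, Admit}: Admit → Diag applies, adding Diag; Diag → DocID applies, adding DocID. So (PatID, Admit)⁺ = {DocID, PatID, Diag, Admit}.
This closure contains every attribute of Patient1, so Patient1 ∩ Patient2 → Patient1. The join is lossless.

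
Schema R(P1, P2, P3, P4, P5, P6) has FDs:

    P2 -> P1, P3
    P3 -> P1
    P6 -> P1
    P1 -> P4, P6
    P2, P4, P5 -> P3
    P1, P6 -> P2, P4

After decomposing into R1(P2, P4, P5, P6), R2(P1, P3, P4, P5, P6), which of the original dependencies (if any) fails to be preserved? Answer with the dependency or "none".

none

P2 → P1, P3: restricted closure across fragments reaches P1, P3.
P3 → P1 lies within R2.
P6 → P1 lies within R2.
P1 → P4, P6 lies within R2.
P2, P4, P5 → P3: restricted closure across fragments reaches P3.
P1, P6 → P2, P4: restricted closure across fragments reaches P2, P4.
Every dependency is enforceable on the fragments, so the decomposition is dependency-preserving.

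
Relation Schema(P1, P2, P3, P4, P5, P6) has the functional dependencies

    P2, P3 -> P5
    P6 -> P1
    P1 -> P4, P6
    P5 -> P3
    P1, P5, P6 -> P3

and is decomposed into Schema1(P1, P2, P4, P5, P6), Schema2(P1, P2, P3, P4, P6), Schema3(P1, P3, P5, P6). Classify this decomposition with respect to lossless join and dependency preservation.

Lossless test (chase): Rows 1 and 3 agree on P1; apply P1→P4, P6 and equate their P4, P6 entries. Rows 1 and 3 agree on P5; apply P5→P3 and equate their P3 entries. Rows 1 and 2 agree on P2, P3; apply P2, P3→P5 and equate their P5 entries. Row 1 is now all distinguished symbols — the join is lossless.
Dependency preservation: the restricted closure of {P2, P3} across the fragments never reaches {P5}, so P2, P3 → P5 cannot be enforced without a join — not preserved.

lossless but not dependency-preserving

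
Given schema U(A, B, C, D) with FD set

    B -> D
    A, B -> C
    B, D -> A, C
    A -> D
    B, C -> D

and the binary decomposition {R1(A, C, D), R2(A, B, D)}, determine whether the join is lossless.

Common attributes: R1 ∩ R2 = {A, D}.
No dependency enlarges {A, D}, so (A, D)⁺ = {A, D}.
The closure contains neither all of R1 = {A, C, D} nor all of R2 = {A, B, D}, so the common attributes are not a superkey of either fragment. The join is lossy.

No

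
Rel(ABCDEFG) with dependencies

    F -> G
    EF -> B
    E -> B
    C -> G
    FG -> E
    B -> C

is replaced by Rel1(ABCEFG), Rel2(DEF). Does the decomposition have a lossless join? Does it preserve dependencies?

Lossless test: (EF)⁺ = {BCEFG}, which is a superkey of neither fragment — lossy.
Dependency preservation: every FD's attributes lie within a single fragment, so each can be enforced locally — preserved.

lossy but dependency-preserving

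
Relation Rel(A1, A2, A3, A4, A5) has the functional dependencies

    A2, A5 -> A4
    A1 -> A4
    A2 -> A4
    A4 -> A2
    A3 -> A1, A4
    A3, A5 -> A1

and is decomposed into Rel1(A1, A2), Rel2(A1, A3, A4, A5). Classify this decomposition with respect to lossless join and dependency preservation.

lossless but not dependency-preserving

Lossless test: (A1)⁺ = {A1, A2, A4}, which contains all of one fragment — lossless.
Dependency preservation: the restricted closure of {A2, A5} across the fragments never reaches {A4}, so A2, A5 → A4 cannot be enforced without a join — not preserved.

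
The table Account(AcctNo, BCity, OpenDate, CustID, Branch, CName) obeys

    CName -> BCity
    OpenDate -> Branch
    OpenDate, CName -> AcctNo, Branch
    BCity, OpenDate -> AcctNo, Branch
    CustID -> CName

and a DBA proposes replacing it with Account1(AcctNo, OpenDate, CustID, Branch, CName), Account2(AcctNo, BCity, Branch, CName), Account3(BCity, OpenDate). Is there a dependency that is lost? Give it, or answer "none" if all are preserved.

BCity, OpenDate -> AcctNo, Branch

Check BCity, OpenDate → AcctNo, Branch: no single fragment contains all of {AcctNo, BCity, OpenDate, Branch}, and the restricted closure of {BCity, OpenDate} across the fragments never reaches {AcctNo, Branch}.
CName → BCity is preserved.
OpenDate → Branch is preserved.
OpenDate, CName → AcctNo, Branch is preserved.
CustID → CName is preserved.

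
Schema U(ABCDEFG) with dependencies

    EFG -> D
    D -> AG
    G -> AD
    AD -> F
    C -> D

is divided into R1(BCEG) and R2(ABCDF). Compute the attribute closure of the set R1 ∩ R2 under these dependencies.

ABCDFG

R1 ∩ R2 = {BC}.
C → D applies, adding D
D → AG applies, adding AG
AD → F applies, adding F
Closure: {ABCDFG}.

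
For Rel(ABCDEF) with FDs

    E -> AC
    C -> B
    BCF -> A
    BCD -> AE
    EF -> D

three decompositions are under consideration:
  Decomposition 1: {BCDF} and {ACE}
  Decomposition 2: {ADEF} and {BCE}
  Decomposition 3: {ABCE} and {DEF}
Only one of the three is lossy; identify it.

Decomposition 1: common = {C}, closure = {BC} → lossy.
Decomposition 2: common = {E}, closure = {ABCE} → lossless.
Decomposition 3: common = {E}, closure = {ABCE} → lossless.

Decomposition 1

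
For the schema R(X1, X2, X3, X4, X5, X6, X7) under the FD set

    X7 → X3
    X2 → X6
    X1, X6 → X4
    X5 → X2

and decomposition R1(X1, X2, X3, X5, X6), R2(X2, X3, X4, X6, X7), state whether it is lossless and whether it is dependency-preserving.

lossy and not dependency-preserving

Lossless test: (X2, X3, X6)⁺ = {X2, X3, X6}, which is a superkey of neither fragment — lossy.
Dependency preservation: the restricted closure of {X1, X6} across the fragments never reaches {X4}, so X1, X6 → X4 cannot be enforced without a join — not preserved.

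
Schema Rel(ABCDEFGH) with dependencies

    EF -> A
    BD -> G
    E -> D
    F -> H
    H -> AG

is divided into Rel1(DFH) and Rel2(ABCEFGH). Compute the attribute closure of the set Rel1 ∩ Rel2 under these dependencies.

Rel1 ∩ Rel2 = {FH}.
H → AG applies, adding AG
Closure: {AFGH}.

AFGH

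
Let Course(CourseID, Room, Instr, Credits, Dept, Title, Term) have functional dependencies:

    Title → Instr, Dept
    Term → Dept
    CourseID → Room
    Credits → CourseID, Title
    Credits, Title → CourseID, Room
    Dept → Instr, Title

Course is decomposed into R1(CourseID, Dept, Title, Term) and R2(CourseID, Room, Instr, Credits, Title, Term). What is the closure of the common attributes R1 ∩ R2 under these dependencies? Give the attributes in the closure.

R1 ∩ R2 = {CourseID, Title, Term}.
Title → Instr, Dept applies, adding Instr, Dept
CourseID → Room applies, adding Room
Closure: {CourseID, Room, Instr, Dept, Title, Term}.

CourseID, Room, Instr, Dept, Title, Term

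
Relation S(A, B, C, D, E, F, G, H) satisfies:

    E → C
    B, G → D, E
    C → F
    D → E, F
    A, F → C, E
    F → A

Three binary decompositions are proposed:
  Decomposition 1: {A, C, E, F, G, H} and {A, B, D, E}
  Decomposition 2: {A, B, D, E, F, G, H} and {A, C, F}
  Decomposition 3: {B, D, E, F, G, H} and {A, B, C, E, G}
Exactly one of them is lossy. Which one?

Decomposition 1

Decomposition 1: common = {A, E}, closure = {A, C, E, F} → lossy.
Decomposition 2: common = {A, F}, closure = {A, C, E, F} → lossless.
Decomposition 3: common = {B, E, G}, closure = {A, B, C, D, E, F, G} → lossless.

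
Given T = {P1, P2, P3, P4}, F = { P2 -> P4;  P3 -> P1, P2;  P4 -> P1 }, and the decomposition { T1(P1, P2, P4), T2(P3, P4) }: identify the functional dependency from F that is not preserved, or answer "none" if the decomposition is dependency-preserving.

P3 -> P1, P2

Check P3 → P1, P2: no single fragment contains all of {P1, P2, P3}, and the restricted closure of {P3} across the fragments never reaches {P1, P2}.
P2 → P4 is preserved.
P4 → P1 is preserved.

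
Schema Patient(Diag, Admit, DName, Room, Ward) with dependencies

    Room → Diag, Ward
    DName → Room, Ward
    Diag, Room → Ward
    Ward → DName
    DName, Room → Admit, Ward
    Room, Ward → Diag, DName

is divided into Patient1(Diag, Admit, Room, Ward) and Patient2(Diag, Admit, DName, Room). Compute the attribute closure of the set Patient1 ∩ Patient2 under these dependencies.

Diag, Admit, DName, Room, Ward

Patient1 ∩ Patient2 = {Diag, Admit, Room}.
Room → Diag, Ward applies, adding Ward
Ward → DName applies, adding DName
Closure: {Diag, Admit, DName, Room, Ward}.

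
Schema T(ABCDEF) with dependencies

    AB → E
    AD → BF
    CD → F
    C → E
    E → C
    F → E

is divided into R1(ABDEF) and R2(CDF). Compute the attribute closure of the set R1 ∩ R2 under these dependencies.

R1 ∩ R2 = {DF}.
F → E applies, adding E
E → C applies, adding C
Closure: {CDEF}.

CDEF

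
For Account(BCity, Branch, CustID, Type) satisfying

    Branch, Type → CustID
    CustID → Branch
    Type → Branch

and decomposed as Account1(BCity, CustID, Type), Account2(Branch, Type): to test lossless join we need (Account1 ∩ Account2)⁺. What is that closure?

Account1 ∩ Account2 = {Type}.
Type → Branch applies, adding Branch
Branch, Type → CustID applies, adding CustID
Closure: {Branch, CustID, Type}.

Branch, CustID, Type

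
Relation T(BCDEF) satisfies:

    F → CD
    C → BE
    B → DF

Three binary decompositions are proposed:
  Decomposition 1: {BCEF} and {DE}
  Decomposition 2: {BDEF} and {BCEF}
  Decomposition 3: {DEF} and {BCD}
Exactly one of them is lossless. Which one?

Decomposition 1: common = {E}, closure = {E} → lossy.
Decomposition 2: common = {BEF}, closure = {BCDEF} → lossless.
Decomposition 3: common = {D}, closure = {D} → lossy.

Decomposition 2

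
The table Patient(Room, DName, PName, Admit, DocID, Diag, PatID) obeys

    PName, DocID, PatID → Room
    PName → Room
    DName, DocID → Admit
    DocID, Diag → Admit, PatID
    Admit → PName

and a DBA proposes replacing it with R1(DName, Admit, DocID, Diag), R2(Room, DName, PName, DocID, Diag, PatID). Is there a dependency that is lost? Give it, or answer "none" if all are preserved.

Check Admit → PName: no single fragment contains all of {PName, Admit}, and the restricted closure of {Admit} across the fragments never reaches {PName}.
PName, DocID, PatID → Room is preserved.
PName → Room is preserved.
DName, DocID → Admit is preserved.
DocID, Diag → Admit, PatID is preserved.

Admit → PName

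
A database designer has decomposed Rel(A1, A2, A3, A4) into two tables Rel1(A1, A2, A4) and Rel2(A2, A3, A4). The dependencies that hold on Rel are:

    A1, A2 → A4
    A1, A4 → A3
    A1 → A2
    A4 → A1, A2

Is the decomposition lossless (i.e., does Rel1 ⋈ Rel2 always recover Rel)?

Yes

Common attributes: Rel1 ∩ Rel2 = {A2, A4}.
Closure of {A2, A4}: A4 → A1, A2 applies, adding A1; A1, A4 → A3 applies, adding A3. So (A2, A4)⁺ = {A1, A2, A3, A4}.
This closure contains every attribute of Rel1, so Rel1 ∩ Rel2 → Rel1. The join is lossless.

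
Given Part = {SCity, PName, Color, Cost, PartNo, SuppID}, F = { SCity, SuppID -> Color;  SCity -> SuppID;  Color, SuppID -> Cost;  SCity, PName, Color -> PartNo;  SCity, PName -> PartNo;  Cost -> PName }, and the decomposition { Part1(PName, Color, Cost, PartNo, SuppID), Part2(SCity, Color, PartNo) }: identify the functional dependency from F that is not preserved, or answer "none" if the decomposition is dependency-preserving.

SCity -> SuppID

Check SCity → SuppID: no single fragment contains all of {SCity, SuppID}, and the restricted closure of {SCity} across the fragments never reaches {SuppID}.
SCity, SuppID → Color is preserved.
Color, SuppID → Cost is preserved.
SCity, PName, Color → PartNo is preserved.
SCity, PName → PartNo is preserved.
Cost → PName is preserved.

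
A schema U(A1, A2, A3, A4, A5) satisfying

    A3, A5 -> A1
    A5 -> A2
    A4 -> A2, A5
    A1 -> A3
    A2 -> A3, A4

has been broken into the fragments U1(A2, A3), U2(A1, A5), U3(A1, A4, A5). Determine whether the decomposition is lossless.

No

Chase test. Columns are A1, A2, A3, A4, A5; row i has aⱼ where attribute j ∈ Ui, else bᵢⱼ.
Initial tableau (one row per fragment):
  row 1: b11 a2 a3 b14 b15
  row 2: a1 b22 b23 b24 a5
  row 3: a1 b32 b33 a4 a5
Rows 2 and 3 agree on A5; apply A5→A2 and equate their A2 entries.
Rows 2 and 3 agree on A1; apply A1→A3 and equate their A3 entries.
Rows 2 and 3 agree on A2; apply A2→A3, A4 and equate their A3, A4 entries.
No row becomes fully distinguished — the join is lossy.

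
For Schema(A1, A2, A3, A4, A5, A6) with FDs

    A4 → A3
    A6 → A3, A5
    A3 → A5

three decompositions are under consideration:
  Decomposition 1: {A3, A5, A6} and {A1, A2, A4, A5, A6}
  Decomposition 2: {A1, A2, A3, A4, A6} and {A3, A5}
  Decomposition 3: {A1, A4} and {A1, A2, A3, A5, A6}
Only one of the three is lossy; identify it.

Decomposition 3

Decomposition 1: common = {A5, A6}, closure = {A3, A5, A6} → lossless.
Decomposition 2: common = {A3}, closure = {A3, A5} → lossless.
Decomposition 3: common = {A1}, closure = {A1} → lossy.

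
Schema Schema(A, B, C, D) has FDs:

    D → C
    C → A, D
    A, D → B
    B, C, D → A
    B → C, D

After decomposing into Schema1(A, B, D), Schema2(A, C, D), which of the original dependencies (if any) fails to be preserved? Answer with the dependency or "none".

D → C lies within Schema2.
C → A, D lies within Schema2.
A, D → B lies within Schema1.
B, C, D → A: restricted closure across fragments reaches A.
B → C, D: restricted closure across fragments reaches C, D.
Every dependency is enforceable on the fragments, so the decomposition is dependency-preserving.

none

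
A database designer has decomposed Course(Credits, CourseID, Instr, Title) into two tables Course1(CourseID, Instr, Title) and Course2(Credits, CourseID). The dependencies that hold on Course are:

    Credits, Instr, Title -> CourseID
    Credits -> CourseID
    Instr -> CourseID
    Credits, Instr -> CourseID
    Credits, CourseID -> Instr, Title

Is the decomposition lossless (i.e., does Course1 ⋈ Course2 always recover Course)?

No

Common attributes: Course1 ∩ Course2 = {CourseID}.
No dependency enlarges {CourseID}, so (CourseID)⁺ = {CourseID}.
The closure contains neither all of Course1 = {CourseID, Instr, Title} nor all of Course2 = {Credits, CourseID}, so the common attributes are not a superkey of either fragment. The join is lossy.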